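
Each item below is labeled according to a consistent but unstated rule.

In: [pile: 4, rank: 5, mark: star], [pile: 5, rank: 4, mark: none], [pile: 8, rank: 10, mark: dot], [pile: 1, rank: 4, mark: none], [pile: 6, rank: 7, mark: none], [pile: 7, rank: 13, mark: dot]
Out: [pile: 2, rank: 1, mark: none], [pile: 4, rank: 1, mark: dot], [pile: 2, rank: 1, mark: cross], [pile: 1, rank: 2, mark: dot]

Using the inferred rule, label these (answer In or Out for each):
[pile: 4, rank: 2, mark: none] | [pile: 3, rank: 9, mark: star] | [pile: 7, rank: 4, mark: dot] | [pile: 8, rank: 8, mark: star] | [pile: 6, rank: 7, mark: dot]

Out, In, In, In, In

One predicate separates the groups cleanly: rank ≥ 4.
[pile: 4, rank: 2, mark: none]: Out (rank = 2). [pile: 3, rank: 9, mark: star]: In (rank = 9). [pile: 7, rank: 4, mark: dot]: In (rank = 4). [pile: 8, rank: 8, mark: star]: In (rank = 8). [pile: 6, rank: 7, mark: dot]: In (rank = 7).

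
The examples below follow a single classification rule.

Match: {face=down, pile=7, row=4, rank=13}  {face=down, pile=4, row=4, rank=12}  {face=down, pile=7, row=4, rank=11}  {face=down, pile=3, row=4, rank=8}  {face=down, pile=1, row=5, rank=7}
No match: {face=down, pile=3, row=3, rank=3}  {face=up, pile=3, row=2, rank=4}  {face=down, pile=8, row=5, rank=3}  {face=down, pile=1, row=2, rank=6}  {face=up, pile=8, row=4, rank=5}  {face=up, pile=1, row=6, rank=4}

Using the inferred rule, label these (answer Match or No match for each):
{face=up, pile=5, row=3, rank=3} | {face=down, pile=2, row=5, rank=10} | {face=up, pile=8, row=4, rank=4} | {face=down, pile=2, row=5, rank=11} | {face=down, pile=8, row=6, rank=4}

No match, Match, No match, Match, No match

Every 'Match' example satisfies: rank ≥ 7. None of the 'No match' examples do.
{face=up, pile=5, row=3, rank=3}: No match (rank = 3).
{face=down, pile=2, row=5, rank=10}: Match (rank = 10).
{face=up, pile=8, row=4, rank=4}: No match (rank = 4).
{face=down, pile=2, row=5, rank=11}: Match (rank = 11).
{face=down, pile=8, row=6, rank=4}: No match (rank = 4).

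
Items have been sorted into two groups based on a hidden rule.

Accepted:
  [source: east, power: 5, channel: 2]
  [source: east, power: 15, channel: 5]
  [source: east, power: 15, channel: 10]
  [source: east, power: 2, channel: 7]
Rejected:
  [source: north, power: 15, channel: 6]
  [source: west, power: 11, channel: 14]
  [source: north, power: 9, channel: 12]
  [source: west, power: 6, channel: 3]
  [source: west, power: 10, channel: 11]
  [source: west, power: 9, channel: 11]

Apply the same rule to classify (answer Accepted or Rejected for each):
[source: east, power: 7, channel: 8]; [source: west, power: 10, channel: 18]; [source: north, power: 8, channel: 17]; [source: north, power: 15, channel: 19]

The distinguishing property — source is east — holds for all the 'Accepted' cases and none of the 'Rejected' cases.
[source: east, power: 7, channel: 8]: source is east, matches → Accepted.
[source: west, power: 10, channel: 18]: source is west, does not pass → Rejected.
[source: north, power: 8, channel: 17]: source is north, does not pass → Rejected.
[source: north, power: 15, channel: 19]: source is north, does not pass → Rejected.

Accepted, Rejected, Rejected, Rejected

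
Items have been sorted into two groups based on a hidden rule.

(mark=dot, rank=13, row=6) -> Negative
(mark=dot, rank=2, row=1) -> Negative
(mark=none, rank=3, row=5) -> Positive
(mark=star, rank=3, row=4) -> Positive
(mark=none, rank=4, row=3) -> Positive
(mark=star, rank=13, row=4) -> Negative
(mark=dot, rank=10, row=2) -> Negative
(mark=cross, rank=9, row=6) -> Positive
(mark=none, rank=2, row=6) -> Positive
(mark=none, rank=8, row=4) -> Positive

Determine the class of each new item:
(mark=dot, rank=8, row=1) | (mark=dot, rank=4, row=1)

The common property of the 'Positive' items is: rank ≤ 9 AND row ≥ 2. No 'Negative' item has it.
Negative: (mark=dot, rank=8, row=1), since rank = 8, row = 1. Negative: (mark=dot, rank=4, row=1), since rank = 4, row = 1.

Negative, Negative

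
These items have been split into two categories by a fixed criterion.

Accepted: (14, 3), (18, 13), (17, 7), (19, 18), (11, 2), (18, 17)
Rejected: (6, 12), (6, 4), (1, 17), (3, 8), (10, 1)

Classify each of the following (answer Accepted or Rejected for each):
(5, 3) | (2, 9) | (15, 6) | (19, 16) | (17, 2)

All 'Accepted' examples share one property — first ≥ 11 — and every 'Rejected' example lacks it.
(5, 3) → first 5 → Rejected.
(2, 9) → first 2 → Rejected.
(15, 6) → first 15 → Accepted.
(19, 16) → first 19 → Accepted.
(17, 2) → first 17 → Accepted.

Rejected, Rejected, Accepted, Accepted, Accepted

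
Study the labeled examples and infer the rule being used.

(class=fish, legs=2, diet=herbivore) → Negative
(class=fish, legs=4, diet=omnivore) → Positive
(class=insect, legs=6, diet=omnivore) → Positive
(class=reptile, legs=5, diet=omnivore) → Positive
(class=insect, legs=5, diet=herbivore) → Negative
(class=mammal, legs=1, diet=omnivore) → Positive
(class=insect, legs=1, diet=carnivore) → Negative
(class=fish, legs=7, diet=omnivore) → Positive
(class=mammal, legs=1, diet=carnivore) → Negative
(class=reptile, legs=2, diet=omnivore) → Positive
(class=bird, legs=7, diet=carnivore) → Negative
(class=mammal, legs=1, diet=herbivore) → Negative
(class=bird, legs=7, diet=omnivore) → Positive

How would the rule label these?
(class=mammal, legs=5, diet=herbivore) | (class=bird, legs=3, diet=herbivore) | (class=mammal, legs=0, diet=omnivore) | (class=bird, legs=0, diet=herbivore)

The rule appears to be: diet is omnivore.
Negative: (class=mammal, legs=5, diet=herbivore), since diet is herbivore. Negative: (class=bird, legs=3, diet=herbivore), since diet is herbivore. Positive: (class=mammal, legs=0, diet=omnivore), since diet is omnivore. Negative: (class=bird, legs=0, diet=herbivore), since diet is herbivore.

Negative, Negative, Positive, Negative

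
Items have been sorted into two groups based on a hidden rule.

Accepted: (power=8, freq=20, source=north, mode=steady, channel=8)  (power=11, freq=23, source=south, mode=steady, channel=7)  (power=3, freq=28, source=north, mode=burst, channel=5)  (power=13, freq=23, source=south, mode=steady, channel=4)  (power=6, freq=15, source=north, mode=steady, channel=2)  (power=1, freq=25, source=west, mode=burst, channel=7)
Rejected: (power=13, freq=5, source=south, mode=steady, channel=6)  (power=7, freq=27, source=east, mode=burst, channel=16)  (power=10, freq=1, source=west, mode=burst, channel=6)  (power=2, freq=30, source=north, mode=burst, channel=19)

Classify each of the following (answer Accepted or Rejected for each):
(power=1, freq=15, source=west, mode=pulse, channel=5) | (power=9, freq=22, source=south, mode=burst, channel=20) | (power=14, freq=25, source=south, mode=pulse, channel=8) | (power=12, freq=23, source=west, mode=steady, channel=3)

Accepted, Rejected, Accepted, Accepted

One predicate separates the groups cleanly: channel ≤ 8 AND freq ≥ 15.
(power=1, freq=15, source=west, mode=pulse, channel=5): channel = 5, freq = 15 — passes, so Accepted.
(power=9, freq=22, source=south, mode=burst, channel=20): channel = 20, freq = 22 — does not satisfy this, so Rejected.
(power=14, freq=25, source=south, mode=pulse, channel=8): channel = 8, freq = 25 — passes, so Accepted.
(power=12, freq=23, source=west, mode=steady, channel=3): channel = 3, freq = 23 — passes, so Accepted.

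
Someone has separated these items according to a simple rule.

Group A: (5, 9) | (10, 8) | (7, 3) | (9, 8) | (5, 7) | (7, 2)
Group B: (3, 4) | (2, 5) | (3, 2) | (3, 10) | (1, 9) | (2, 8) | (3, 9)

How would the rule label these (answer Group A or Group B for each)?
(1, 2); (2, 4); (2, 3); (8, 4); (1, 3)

All 'Group A' examples share one property — first ≥ 4 — and every 'Group B' example lacks it.
(1, 2) — first 1, hence Group B. (2, 4) — first 2, hence Group B. (2, 3) — first 2, hence Group B. (8, 4) — first 8, hence Group A. (1, 3) — first 1, hence Group B.

Group B, Group B, Group B, Group A, Group B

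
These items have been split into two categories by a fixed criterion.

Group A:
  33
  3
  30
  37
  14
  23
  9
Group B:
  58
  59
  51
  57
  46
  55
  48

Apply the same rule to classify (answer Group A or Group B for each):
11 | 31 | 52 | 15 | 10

Group A, Group A, Group B, Group A, Group A

Rule: at most 37. This holds for each 'Group A' example and fails for each 'Group B' one.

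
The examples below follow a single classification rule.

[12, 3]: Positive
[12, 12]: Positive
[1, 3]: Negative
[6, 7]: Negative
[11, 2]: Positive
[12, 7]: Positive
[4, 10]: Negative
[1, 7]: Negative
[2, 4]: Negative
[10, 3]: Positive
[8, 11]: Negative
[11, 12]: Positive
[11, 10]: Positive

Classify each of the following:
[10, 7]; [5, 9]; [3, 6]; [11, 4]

Positive, Negative, Negative, Positive

The rule appears to be: first ≥ 10.
[10, 7] — first 10, hence Positive. [5, 9] — first 5, hence Negative. [3, 6] — first 3, hence Negative. [11, 4] — first 11, hence Positive.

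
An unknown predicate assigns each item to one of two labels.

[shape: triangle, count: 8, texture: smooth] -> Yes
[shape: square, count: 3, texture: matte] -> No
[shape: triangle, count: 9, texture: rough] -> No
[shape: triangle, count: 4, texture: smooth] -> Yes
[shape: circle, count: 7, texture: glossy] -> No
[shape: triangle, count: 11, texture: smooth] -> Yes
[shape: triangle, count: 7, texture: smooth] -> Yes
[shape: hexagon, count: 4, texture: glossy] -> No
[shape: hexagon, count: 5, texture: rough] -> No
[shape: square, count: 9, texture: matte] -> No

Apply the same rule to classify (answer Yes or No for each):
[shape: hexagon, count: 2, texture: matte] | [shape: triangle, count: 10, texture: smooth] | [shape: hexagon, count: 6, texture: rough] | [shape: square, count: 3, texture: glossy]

The rule appears to be: texture is smooth.
[shape: hexagon, count: 2, texture: matte] → texture is matte → No. [shape: triangle, count: 10, texture: smooth] → texture is smooth → Yes. [shape: hexagon, count: 6, texture: rough] → texture is rough → No. [shape: square, count: 3, texture: glossy] → texture is glossy → No.

No, Yes, No, No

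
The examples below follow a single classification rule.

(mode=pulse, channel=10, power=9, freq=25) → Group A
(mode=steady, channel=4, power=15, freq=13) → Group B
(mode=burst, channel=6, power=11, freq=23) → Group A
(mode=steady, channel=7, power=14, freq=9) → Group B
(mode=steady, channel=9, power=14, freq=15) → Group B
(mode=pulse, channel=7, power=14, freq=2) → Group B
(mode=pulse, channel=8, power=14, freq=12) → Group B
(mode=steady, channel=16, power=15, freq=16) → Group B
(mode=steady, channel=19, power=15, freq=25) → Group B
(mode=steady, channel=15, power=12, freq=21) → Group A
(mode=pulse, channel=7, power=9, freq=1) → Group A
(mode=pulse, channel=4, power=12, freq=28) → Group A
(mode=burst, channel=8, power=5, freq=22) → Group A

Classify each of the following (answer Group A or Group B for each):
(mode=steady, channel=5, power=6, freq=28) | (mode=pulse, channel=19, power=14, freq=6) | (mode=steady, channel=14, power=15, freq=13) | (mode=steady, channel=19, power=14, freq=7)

Every 'Group A' example satisfies: power ≤ 12. None of the 'Group B' examples do.
(mode=steady, channel=5, power=6, freq=28) — power = 6, hence Group A. (mode=pulse, channel=19, power=14, freq=6) — power = 14, hence Group B. (mode=steady, channel=14, power=15, freq=13) — power = 15, hence Group B. (mode=steady, channel=19, power=14, freq=7) — power = 14, hence Group B.

Group A, Group B, Group B, Group B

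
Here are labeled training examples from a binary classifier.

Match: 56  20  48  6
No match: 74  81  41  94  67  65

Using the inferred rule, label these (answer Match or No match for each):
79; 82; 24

The rule appears to be: even AND at most 56.
No match: 79, since 79 is odd, 79 > 56. No match: 82, since 82 is even, 82 > 56. Match: 24, since 24 is even, 24 ≤ 56.

No match, No match, Match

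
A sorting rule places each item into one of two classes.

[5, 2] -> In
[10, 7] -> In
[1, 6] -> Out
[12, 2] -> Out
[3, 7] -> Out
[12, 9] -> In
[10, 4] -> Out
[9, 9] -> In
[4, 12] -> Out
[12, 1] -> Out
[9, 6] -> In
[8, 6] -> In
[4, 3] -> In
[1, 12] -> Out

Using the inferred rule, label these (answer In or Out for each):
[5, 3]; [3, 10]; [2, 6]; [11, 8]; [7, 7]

All 'In' examples share one property — |first − second| ≤ 3 — and every 'Out' example lacks it.

In, Out, Out, In, In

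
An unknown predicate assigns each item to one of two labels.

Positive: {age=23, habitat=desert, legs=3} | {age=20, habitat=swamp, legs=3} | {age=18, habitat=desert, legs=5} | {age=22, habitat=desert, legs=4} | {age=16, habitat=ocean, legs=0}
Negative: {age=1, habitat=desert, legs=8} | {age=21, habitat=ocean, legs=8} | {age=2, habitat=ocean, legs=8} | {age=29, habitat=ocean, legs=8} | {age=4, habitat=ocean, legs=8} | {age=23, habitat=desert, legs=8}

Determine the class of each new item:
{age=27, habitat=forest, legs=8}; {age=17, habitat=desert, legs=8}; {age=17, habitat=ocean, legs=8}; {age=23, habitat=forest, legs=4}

Negative, Negative, Negative, Positive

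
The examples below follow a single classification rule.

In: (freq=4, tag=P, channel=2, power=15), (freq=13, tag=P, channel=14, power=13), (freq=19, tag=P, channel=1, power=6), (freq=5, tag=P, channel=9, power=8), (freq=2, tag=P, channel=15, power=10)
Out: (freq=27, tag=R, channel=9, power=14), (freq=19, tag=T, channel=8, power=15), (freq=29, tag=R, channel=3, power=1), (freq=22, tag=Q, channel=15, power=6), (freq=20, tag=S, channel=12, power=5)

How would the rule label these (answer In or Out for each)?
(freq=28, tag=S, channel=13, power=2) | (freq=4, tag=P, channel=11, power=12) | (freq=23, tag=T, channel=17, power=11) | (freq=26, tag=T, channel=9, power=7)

One predicate separates the groups cleanly: tag is P.

Out, In, Out, Out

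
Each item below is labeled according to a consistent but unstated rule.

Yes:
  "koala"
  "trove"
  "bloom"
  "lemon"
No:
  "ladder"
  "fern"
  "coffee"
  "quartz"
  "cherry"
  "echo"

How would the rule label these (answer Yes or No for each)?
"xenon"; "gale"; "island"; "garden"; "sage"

Yes, No, No, No, No

The common property of the 'Yes' items is: odd length. No 'No' item has it.
Yes: "xenon", since length 5.
No: "gale", since length 4.
No: "island", since length 6.
No: "garden", since length 6.
No: "sage", since length 4.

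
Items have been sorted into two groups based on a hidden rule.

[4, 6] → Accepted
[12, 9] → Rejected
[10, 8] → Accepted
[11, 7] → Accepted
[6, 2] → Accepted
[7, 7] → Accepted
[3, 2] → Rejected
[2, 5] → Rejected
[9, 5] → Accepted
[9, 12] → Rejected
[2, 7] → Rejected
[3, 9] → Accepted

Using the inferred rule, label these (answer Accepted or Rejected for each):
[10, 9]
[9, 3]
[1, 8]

The classifier is using: sum is even.
[10, 9]: Rejected (10+9 = 19). [9, 3]: Accepted (9+3 = 12). [1, 8]: Rejected (1+8 = 9).

Rejected, Accepted, Rejected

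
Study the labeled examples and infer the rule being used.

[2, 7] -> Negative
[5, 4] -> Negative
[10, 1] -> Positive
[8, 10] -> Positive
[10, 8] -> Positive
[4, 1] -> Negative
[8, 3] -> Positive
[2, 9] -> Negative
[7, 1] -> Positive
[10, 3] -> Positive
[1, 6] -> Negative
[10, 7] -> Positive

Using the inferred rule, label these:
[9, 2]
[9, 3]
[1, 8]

Positive, Positive, Negative

The pattern is that an item is 'Positive' exactly when: first ≥ 6.
[9, 2] → first 9 → Positive. [9, 3] → first 9 → Positive. [1, 8] → first 1 → Negative.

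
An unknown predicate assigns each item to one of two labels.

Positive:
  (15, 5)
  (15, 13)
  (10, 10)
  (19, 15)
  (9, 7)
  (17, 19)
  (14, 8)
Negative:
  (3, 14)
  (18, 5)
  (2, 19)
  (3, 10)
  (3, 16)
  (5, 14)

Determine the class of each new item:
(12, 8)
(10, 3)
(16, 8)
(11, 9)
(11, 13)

Checking candidate rules against both groups, what survives is: sum is even.
(12, 8) — 12+8 = 20, hence Positive.
(10, 3) — 10+3 = 13, hence Negative.
(16, 8) — 16+8 = 24, hence Positive.
(11, 9) — 11+9 = 20, hence Positive.
(11, 13) — 11+13 = 24, hence Positive.

Positive, Negative, Positive, Positive, Positive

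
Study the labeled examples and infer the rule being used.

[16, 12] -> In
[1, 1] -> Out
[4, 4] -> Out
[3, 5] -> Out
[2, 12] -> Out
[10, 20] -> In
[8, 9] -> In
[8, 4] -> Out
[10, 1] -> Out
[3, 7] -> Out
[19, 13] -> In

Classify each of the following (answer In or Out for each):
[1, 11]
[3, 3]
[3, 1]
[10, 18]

Out, Out, Out, In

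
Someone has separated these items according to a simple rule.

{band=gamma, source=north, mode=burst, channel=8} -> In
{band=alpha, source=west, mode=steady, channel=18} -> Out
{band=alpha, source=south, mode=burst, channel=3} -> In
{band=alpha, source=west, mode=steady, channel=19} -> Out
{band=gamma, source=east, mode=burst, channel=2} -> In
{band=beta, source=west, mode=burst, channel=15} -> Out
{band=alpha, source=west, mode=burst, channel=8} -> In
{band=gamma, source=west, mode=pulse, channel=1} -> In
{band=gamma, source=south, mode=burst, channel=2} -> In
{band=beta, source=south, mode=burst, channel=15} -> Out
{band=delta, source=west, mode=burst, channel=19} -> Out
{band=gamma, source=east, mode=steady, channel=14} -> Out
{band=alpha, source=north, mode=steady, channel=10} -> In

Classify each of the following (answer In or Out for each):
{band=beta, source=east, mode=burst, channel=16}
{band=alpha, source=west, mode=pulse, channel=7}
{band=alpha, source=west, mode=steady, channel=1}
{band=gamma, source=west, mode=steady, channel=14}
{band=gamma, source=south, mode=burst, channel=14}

Out, In, In, Out, Out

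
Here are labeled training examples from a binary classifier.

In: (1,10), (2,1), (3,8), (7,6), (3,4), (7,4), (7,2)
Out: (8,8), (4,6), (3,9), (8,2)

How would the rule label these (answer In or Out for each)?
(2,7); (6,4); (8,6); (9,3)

Looking at the examples, the only property every 'In' case has and every 'Out' case lacks is: sum is odd.
(2,7): 2+7 = 9, checks out → In.
(6,4): 6+4 = 10, doesn't match → Out.
(8,6): 8+6 = 14, doesn't match → Out.
(9,3): 9+3 = 12, doesn't match → Out.

In, Out, Out, Out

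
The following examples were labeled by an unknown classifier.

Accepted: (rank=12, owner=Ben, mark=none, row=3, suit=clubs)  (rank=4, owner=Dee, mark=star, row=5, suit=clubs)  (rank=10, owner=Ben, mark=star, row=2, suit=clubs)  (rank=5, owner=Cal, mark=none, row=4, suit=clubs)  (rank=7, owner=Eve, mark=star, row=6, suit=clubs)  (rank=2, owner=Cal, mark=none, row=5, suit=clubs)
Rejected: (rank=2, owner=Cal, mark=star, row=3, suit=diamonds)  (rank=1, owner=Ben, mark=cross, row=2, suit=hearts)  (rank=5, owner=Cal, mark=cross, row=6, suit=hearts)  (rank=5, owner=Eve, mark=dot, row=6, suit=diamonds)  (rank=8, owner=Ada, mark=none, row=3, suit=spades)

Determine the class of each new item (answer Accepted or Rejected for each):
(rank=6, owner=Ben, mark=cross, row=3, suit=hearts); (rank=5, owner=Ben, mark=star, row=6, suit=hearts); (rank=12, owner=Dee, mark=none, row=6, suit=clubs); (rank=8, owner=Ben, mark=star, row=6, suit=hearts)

The classifier is using: suit is clubs.
(rank=6, owner=Ben, mark=cross, row=3, suit=hearts) → suit is hearts → Rejected.
(rank=5, owner=Ben, mark=star, row=6, suit=hearts) → suit is hearts → Rejected.
(rank=12, owner=Dee, mark=none, row=6, suit=clubs) → suit is clubs → Accepted.
(rank=8, owner=Ben, mark=star, row=6, suit=hearts) → suit is hearts → Rejected.

Rejected, Rejected, Accepted, Rejected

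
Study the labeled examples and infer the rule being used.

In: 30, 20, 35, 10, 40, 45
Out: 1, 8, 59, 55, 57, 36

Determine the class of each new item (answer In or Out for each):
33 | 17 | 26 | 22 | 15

Out, Out, Out, Out, In

One predicate separates the groups cleanly: multiple of 5 AND at most 45.
33: 33 = 5·6 + 3, 33 ≤ 45 — doesn't qualify, so Out. 17: 17 = 5·3 + 2, 17 ≤ 45 — doesn't qualify, so Out. 26: 26 = 5·5 + 1, 26 ≤ 45 — doesn't qualify, so Out. 22: 22 = 5·4 + 2, 22 ≤ 45 — doesn't qualify, so Out. 15: 15 = 5·3, 15 ≤ 45 — satisfies this, so In.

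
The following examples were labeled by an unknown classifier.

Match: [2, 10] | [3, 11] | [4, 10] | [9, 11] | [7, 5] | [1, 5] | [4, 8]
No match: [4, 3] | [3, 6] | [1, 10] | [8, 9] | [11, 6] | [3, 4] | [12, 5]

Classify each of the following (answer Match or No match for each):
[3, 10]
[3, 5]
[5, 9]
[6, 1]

No match, Match, Match, No match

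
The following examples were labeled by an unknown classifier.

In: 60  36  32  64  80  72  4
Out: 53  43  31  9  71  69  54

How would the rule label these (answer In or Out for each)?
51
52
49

Out, In, Out

'In' ⟺ multiple of 4.
51: 51 = 4·12 + 3 — fails this test, so Out.
52: 52 = 4·13 — checks out, so In.
49: 49 = 4·12 + 1 — fails this test, so Out.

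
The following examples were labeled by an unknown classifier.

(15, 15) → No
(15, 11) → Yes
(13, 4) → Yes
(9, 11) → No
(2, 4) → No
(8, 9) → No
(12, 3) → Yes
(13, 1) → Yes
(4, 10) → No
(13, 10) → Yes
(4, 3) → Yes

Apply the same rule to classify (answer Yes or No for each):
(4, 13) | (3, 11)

The rule appears to be: first > second.
(4, 13) — 4 < 13, hence No. (3, 11) — 3 < 11, hence No.

No, No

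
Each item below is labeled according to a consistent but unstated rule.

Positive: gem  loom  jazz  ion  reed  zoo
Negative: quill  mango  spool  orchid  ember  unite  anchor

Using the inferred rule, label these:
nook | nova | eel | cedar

'Positive' ⟺ length ≤ 4.
nook: length 4, qualifies → Positive. nova: length 4, qualifies → Positive. eel: length 3, qualifies → Positive. cedar: length 5, does not fit → Negative.

Positive, Positive, Positive, Negative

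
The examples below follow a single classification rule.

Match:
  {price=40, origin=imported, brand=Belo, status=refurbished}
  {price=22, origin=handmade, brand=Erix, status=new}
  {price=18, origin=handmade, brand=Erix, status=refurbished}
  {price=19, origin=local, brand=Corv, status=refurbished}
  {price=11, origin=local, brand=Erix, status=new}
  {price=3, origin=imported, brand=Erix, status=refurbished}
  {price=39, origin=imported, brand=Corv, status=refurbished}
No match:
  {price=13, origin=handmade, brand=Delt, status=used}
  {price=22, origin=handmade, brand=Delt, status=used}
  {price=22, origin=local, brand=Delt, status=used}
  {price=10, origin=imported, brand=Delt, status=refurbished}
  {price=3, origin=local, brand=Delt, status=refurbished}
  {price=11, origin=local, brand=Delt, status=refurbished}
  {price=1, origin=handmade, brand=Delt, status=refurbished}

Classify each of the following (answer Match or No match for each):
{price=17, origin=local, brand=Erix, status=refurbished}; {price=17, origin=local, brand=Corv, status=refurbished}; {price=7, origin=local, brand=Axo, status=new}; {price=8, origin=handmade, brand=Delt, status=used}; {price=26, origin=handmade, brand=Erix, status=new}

The classifier is using: brand is not Delt.
{price=17, origin=local, brand=Erix, status=refurbished}: brand is Erix, has this property → Match.
{price=17, origin=local, brand=Corv, status=refurbished}: brand is Corv, has this property → Match.
{price=7, origin=local, brand=Axo, status=new}: brand is Axo, has this property → Match.
{price=8, origin=handmade, brand=Delt, status=used}: brand is Delt, lacks this property → No match.
{price=26, origin=handmade, brand=Erix, status=new}: brand is Erix, has this property → Match.

Match, Match, Match, No match, Match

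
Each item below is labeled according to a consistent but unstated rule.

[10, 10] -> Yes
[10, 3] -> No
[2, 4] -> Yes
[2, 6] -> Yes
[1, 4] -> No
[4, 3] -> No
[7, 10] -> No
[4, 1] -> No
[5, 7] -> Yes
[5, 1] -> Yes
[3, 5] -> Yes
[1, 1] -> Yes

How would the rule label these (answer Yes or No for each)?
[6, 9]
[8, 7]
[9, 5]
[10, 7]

No, No, Yes, No

The distinguishing property — sum is even — holds for all the 'Yes' cases and none of the 'No' cases.
[6, 9]: No (6+9 = 15). [8, 7]: No (8+7 = 15). [9, 5]: Yes (9+5 = 14). [10, 7]: No (10+7 = 17).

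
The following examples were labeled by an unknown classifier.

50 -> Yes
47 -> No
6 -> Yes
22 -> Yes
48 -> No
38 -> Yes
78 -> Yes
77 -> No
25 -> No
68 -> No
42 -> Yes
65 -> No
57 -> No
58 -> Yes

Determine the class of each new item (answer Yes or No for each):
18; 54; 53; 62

Every 'Yes' example satisfies: ≡ 2 (mod 4). None of the 'No' examples do.
18: 18 mod 4 = 2, fits → Yes. 54: 54 mod 4 = 2, fits → Yes. 53: 53 mod 4 = 1, does not fit → No. 62: 62 mod 4 = 2, fits → Yes.

Yes, Yes, No, Yes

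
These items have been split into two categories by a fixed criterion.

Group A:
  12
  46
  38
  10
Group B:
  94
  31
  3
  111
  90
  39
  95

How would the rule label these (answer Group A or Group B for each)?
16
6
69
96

Group A, Group A, Group B, Group B

A rule that fits every label: even AND at most 46 — true of each 'Group A' example, false of each 'Group B' one.
16 → 16 is even, 16 ≤ 46 → Group A. 6 → 6 is even, 6 ≤ 46 → Group A. 69 → 69 is odd, 69 > 46 → Group B. 96 → 96 is even, 96 > 46 → Group B.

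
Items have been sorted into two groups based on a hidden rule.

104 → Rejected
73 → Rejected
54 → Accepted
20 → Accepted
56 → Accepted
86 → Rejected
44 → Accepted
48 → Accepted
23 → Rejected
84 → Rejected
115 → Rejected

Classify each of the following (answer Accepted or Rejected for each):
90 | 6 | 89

Rejected, Accepted, Rejected

All 'Accepted' examples share one property — even AND at most 56 — and every 'Rejected' example lacks it.
90 — 90 is even, 90 > 56, hence Rejected. 6 — 6 is even, 6 ≤ 56, hence Accepted. 89 — 89 is odd, 89 > 56, hence Rejected.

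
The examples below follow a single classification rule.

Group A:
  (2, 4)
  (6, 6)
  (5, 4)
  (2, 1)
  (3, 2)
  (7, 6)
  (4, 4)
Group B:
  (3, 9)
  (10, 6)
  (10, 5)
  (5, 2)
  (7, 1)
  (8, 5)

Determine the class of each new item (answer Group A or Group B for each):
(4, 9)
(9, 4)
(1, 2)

Group B, Group B, Group A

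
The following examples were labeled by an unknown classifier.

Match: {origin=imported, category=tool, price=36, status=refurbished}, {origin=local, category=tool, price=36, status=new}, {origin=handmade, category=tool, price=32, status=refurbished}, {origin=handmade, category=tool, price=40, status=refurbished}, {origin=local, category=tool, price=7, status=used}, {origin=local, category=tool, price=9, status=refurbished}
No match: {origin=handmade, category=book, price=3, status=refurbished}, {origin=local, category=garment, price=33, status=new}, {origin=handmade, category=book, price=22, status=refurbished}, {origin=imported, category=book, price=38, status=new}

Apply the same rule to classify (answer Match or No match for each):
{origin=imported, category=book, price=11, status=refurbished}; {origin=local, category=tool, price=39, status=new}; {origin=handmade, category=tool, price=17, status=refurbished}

No match, Match, Match

The rule appears to be: category is tool.
{origin=imported, category=book, price=11, status=refurbished}: category is book, lacks this property → No match.
{origin=local, category=tool, price=39, status=new}: category is tool, qualifies → Match.
{origin=handmade, category=tool, price=17, status=refurbished}: category is tool, qualifies → Match.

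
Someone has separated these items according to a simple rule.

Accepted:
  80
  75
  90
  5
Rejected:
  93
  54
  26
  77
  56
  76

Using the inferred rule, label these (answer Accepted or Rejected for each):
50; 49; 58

Accepted, Rejected, Rejected

Checking candidate rules against both groups, what survives is: multiple of 5.
50 — 50 = 5·10, hence Accepted.
49 — 49 = 5·9 + 4, hence Rejected.
58 — 58 = 5·11 + 3, hence Rejected.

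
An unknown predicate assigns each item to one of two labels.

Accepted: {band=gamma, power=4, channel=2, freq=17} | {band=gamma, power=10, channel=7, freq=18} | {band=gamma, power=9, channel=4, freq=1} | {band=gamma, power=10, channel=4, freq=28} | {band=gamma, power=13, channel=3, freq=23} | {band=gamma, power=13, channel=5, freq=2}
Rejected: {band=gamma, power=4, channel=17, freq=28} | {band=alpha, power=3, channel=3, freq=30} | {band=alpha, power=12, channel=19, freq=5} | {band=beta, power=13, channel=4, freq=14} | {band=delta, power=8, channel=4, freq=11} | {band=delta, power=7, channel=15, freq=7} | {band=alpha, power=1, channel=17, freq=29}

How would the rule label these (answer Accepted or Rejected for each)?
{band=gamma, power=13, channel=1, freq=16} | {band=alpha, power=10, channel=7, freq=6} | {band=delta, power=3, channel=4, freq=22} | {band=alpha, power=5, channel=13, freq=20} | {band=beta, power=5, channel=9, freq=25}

Accepted, Rejected, Rejected, Rejected, Rejected

Every 'Accepted' example satisfies: band is gamma AND channel ≤ 7. None of the 'Rejected' examples do.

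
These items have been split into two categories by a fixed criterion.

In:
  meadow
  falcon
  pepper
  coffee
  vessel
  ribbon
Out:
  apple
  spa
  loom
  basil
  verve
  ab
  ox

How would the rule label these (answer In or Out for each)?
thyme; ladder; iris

The simplest hypothesis consistent with all the labels is: length 6.
thyme: Out (length 5).
ladder: In (length 6).
iris: Out (length 4).

Out, In, Out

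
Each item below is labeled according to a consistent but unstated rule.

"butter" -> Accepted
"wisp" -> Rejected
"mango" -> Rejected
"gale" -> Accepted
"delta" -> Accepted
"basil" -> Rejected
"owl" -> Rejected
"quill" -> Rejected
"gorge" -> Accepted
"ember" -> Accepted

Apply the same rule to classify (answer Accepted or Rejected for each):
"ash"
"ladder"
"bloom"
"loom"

Rejected, Accepted, Rejected, Rejected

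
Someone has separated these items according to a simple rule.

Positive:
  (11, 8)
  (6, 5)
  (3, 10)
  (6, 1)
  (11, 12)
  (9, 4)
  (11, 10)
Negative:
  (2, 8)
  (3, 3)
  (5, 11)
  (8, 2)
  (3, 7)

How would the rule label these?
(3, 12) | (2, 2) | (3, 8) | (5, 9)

The simplest hypothesis consistent with all the labels is: sum is odd.
(3, 12) — 3+12 = 15, hence Positive. (2, 2) — 2+2 = 4, hence Negative. (3, 8) — 3+8 = 11, hence Positive. (5, 9) — 5+9 = 14, hence Negative.

Positive, Negative, Positive, Negative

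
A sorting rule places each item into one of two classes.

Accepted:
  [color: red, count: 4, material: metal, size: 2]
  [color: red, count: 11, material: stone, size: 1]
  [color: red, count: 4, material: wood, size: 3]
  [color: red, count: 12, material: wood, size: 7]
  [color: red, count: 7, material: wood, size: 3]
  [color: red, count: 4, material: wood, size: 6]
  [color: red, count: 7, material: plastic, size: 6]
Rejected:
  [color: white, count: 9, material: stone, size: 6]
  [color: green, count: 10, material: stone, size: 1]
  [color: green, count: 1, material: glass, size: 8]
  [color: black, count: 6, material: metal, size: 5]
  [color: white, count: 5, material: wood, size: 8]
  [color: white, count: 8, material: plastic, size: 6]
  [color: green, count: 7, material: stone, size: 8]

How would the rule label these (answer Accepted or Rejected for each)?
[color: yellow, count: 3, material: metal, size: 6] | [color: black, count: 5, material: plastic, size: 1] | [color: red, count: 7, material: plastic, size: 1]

One predicate separates the groups cleanly: color is red.
[color: yellow, count: 3, material: metal, size: 6]: color is yellow — doesn't match, so Rejected.
[color: black, count: 5, material: plastic, size: 1]: color is black — doesn't match, so Rejected.
[color: red, count: 7, material: plastic, size: 1]: color is red — satisfies this, so Accepted.

Rejected, Rejected, Accepted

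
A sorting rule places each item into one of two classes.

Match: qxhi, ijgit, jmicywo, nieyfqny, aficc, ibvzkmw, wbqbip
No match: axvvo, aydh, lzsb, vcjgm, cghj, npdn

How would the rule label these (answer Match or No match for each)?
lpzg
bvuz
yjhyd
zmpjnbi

No match, No match, No match, Match

Checking candidate rules against both groups, what survives is: contains 'i'.
No match: lpzg, since no 'i'. No match: bvuz, since no 'i'. No match: yjhyd, since no 'i'. Match: zmpjnbi, since has 'i'.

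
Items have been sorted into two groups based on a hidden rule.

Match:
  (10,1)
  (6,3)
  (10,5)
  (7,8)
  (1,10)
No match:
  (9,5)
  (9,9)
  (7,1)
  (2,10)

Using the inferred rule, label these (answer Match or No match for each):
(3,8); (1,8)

Match, Match

Checking candidate rules against both groups, what survives is: sum is odd.
(3,8): 3+8 = 11, satisfies this → Match. (1,8): 1+8 = 9, satisfies this → Match.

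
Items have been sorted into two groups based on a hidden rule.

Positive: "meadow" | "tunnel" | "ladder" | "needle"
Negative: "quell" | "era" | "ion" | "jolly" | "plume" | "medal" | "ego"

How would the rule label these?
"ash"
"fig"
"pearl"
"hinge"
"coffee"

Negative, Negative, Negative, Negative, Positive

The pattern is that an item is 'Positive' exactly when: even length.
"ash": Negative (length 3). "fig": Negative (length 3). "pearl": Negative (length 5). "hinge": Negative (length 5). "coffee": Positive (length 6).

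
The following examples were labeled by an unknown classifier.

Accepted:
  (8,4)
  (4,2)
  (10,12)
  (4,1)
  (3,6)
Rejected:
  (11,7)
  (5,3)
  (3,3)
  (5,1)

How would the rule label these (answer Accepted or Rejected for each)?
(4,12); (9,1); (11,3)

A rule that fits every label: product is even — true of each 'Accepted' example, false of each 'Rejected' one.

Accepted, Rejected, Rejected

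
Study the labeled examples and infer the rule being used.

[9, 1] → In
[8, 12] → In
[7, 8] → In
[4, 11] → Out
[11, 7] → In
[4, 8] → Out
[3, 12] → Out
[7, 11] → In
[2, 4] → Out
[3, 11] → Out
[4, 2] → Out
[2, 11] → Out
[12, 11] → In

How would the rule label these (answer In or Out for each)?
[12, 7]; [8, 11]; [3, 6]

The common property of the 'In' items is: first ≥ 7. No 'Out' item has it.
[12, 7]: first 12, meets the rule → In. [8, 11]: first 8, meets the rule → In. [3, 6]: first 3, doesn't match → Out.

In, In, Out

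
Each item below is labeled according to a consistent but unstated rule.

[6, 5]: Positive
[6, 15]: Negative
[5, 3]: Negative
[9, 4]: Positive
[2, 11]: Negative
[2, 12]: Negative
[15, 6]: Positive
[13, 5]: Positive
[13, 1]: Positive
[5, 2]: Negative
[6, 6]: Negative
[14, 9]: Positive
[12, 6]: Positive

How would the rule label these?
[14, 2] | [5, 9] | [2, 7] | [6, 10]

The rule appears to be: first > second AND sum ≥ 11.
[14, 2] → 14 > 2, 14+2 = 16 → Positive. [5, 9] → 5 < 9, 5+9 = 14 → Negative. [2, 7] → 2 < 7, 2+7 = 9 → Negative. [6, 10] → 6 < 10, 6+10 = 16 → Negative.

Positive, Negative, Negative, Negative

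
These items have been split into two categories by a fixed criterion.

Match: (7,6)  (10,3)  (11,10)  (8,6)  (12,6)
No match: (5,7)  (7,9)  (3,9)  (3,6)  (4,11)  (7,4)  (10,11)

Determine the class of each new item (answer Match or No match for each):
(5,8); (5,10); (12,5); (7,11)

The distinguishing property — first > second AND sum ≥ 12 — holds for all the 'Match' cases and none of the 'No match' cases.
(5,8) → 5 < 8, 5+8 = 13 → No match.
(5,10) → 5 < 10, 5+10 = 15 → No match.
(12,5) → 12 > 5, 12+5 = 17 → Match.
(7,11) → 7 < 11, 7+11 = 18 → No match.

No match, No match, Match, No match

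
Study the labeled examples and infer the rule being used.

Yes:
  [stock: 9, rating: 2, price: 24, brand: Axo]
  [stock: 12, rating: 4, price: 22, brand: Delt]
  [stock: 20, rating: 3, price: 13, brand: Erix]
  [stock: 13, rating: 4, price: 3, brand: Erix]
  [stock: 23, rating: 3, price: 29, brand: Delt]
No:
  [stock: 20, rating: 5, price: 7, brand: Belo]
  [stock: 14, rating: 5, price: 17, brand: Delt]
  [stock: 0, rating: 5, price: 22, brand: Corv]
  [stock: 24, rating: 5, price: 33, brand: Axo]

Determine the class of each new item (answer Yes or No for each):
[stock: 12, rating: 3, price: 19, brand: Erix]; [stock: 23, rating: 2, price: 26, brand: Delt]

'Yes' ⟺ rating ≤ 4.
[stock: 12, rating: 3, price: 19, brand: Erix]: Yes (rating = 3). [stock: 23, rating: 2, price: 26, brand: Delt]: Yes (rating = 2).

Yes, Yes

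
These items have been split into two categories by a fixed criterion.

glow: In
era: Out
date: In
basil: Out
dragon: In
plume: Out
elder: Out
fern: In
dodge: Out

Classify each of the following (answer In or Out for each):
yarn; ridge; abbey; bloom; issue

A rule that fits every label: even length — true of each 'In' example, false of each 'Out' one.
yarn: length 4 — satisfies this, so In.
ridge: length 5 — doesn't match, so Out.
abbey: length 5 — doesn't match, so Out.
bloom: length 5 — doesn't match, so Out.
issue: length 5 — doesn't match, so Out.

In, Out, Out, Out, Out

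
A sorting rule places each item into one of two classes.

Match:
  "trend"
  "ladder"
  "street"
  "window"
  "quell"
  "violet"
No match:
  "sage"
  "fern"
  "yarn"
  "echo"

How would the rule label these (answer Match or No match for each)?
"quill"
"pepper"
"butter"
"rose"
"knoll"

Match, Match, Match, No match, Match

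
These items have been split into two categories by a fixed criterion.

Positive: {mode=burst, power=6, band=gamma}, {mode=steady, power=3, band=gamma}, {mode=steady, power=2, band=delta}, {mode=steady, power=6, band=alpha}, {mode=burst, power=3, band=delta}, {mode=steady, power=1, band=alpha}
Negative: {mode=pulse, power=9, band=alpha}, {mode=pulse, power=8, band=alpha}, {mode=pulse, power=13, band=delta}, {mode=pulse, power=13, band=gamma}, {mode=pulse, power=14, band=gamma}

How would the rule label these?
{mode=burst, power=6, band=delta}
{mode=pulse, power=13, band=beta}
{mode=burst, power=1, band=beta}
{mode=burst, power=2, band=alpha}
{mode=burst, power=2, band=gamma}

Rule: power ≤ 6. This holds for each 'Positive' example and fails for each 'Negative' one.
{mode=burst, power=6, band=delta}: power = 6 — satisfies this, so Positive.
{mode=pulse, power=13, band=beta}: power = 13 — does not satisfy this, so Negative.
{mode=burst, power=1, band=beta}: power = 1 — satisfies this, so Positive.
{mode=burst, power=2, band=alpha}: power = 2 — satisfies this, so Positive.
{mode=burst, power=2, band=gamma}: power = 2 — satisfies this, so Positive.

Positive, Negative, Positive, Positive, Positive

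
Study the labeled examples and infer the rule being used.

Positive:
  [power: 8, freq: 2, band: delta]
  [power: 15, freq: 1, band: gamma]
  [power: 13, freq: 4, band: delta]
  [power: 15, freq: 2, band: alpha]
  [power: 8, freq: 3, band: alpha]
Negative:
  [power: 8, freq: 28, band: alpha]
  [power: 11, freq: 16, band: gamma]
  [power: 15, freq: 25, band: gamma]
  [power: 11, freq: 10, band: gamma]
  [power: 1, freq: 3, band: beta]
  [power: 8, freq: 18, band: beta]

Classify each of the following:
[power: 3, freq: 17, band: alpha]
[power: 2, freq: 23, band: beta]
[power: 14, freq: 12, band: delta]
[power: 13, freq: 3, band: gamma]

The common property of the 'Positive' items is: freq ≤ 4 AND power ≥ 8. No 'Negative' item has it.

Negative, Negative, Negative, Positive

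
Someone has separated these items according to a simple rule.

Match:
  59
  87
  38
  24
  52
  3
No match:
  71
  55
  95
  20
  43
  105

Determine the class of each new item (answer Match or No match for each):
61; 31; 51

No match, Match, No match

One predicate separates the groups cleanly: ≡ 3 (mod 7).
No match: 61, since 61 mod 7 = 5.
Match: 31, since 31 mod 7 = 3.
No match: 51, since 51 mod 7 = 2.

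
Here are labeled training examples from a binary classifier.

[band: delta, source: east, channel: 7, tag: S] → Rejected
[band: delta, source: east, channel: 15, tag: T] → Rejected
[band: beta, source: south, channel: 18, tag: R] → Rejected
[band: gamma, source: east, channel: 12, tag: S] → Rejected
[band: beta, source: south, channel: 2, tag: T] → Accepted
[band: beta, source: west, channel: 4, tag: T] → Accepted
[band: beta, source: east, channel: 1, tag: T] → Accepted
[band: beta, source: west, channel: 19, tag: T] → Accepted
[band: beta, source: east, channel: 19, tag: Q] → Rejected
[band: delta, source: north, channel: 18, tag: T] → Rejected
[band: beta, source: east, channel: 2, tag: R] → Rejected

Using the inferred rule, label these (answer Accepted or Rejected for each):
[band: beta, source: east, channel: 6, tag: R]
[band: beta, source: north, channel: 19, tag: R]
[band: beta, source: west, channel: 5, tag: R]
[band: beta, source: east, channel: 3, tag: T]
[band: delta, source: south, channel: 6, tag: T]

Rejected, Rejected, Rejected, Accepted, Rejected

The common property of the 'Accepted' items is: band is beta AND tag is T. No 'Rejected' item has it.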